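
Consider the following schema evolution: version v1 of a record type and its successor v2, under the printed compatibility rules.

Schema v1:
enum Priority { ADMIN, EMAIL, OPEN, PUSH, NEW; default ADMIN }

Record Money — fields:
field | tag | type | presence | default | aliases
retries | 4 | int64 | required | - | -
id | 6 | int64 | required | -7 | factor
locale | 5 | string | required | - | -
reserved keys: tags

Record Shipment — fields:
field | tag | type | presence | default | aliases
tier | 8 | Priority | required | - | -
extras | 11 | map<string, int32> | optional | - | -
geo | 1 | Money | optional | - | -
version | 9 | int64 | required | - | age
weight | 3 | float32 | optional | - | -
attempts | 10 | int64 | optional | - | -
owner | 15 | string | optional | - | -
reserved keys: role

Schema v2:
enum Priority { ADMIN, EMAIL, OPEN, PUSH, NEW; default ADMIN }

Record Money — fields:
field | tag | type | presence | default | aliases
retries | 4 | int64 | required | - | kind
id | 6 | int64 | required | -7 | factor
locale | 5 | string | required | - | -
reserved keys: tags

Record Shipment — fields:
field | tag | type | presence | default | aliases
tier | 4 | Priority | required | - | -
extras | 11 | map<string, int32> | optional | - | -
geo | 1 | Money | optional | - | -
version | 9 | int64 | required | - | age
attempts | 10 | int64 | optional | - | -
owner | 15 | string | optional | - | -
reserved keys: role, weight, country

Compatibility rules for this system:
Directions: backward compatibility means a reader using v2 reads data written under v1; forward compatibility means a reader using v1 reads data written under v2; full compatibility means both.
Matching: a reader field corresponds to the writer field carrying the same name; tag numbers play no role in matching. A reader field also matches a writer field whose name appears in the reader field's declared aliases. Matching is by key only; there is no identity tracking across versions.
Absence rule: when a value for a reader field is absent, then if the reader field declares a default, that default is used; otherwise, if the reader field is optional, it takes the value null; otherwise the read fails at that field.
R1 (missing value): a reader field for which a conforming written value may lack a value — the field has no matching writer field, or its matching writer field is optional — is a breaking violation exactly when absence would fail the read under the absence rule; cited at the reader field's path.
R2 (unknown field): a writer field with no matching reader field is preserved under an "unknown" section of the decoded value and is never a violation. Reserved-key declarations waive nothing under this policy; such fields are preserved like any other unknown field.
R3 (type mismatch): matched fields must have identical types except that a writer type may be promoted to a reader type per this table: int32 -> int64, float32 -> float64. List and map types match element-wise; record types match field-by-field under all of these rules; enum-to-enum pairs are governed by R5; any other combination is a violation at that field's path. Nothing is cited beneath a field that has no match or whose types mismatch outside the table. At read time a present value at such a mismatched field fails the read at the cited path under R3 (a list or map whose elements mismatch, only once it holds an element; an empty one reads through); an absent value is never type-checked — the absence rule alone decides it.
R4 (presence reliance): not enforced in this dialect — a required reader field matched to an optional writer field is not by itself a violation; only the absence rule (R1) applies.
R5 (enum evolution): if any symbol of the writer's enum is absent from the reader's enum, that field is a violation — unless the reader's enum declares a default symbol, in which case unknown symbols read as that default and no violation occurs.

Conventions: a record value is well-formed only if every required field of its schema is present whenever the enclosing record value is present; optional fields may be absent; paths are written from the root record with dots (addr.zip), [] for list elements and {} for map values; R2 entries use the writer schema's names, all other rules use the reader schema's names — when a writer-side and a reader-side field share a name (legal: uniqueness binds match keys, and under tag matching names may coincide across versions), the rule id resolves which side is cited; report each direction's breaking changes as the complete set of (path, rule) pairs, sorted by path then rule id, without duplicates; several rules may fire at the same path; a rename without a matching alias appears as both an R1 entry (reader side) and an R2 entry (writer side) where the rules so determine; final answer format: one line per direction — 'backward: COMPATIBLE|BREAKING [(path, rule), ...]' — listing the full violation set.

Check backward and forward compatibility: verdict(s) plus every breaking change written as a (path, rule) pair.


in Shipment below, arrows point writer -> reader
checking backward for Shipment: reader v2 against writer v1:
  tier: paired with writer tier (Priority -> Priority; writer required)
  extras: paired with writer extras (map<string, int32> -> map<string, int32>; writer optional)
  geo: paired with writer geo (Money -> Money; writer optional)
  version: paired with writer version (int64 -> int64; writer required)
  attempts: paired with writer attempts (int64 -> int64; writer optional)
  owner: paired with writer owner (string -> string; writer optional)
  weight (writer side), unknown to reader
  geo.retries: paired with writer geo.retries (int64 -> int64; writer required)
  geo.id: paired with writer geo.id (int64 -> int64; writer required)
  geo.locale: paired with writer geo.locale (string -> string; writer required)
  => backward: COMPATIBLE
checking forward for Shipment: reader v1 against writer v2:
  tier: paired with writer tier (Priority -> Priority; writer required)
  extras: paired with writer extras (map<string, int32> -> map<string, int32>; writer optional)
  geo: paired with writer geo (Money -> Money; writer optional)
  version: paired with writer version (int64 -> int64; writer required)
  weight: no writer match
  attempts: paired with writer attempts (int64 -> int64; writer optional)
  owner: paired with writer owner (string -> string; writer optional)
  geo.retries: paired with writer geo.retries (int64 -> int64; writer required)
  geo.id: paired with writer geo.id (int64 -> int64; writer required)
  geo.locale: paired with writer geo.locale (string -> string; writer required)
  => forward: COMPATIBLE

backward: COMPATIBLE []; forward: COMPATIBLE []


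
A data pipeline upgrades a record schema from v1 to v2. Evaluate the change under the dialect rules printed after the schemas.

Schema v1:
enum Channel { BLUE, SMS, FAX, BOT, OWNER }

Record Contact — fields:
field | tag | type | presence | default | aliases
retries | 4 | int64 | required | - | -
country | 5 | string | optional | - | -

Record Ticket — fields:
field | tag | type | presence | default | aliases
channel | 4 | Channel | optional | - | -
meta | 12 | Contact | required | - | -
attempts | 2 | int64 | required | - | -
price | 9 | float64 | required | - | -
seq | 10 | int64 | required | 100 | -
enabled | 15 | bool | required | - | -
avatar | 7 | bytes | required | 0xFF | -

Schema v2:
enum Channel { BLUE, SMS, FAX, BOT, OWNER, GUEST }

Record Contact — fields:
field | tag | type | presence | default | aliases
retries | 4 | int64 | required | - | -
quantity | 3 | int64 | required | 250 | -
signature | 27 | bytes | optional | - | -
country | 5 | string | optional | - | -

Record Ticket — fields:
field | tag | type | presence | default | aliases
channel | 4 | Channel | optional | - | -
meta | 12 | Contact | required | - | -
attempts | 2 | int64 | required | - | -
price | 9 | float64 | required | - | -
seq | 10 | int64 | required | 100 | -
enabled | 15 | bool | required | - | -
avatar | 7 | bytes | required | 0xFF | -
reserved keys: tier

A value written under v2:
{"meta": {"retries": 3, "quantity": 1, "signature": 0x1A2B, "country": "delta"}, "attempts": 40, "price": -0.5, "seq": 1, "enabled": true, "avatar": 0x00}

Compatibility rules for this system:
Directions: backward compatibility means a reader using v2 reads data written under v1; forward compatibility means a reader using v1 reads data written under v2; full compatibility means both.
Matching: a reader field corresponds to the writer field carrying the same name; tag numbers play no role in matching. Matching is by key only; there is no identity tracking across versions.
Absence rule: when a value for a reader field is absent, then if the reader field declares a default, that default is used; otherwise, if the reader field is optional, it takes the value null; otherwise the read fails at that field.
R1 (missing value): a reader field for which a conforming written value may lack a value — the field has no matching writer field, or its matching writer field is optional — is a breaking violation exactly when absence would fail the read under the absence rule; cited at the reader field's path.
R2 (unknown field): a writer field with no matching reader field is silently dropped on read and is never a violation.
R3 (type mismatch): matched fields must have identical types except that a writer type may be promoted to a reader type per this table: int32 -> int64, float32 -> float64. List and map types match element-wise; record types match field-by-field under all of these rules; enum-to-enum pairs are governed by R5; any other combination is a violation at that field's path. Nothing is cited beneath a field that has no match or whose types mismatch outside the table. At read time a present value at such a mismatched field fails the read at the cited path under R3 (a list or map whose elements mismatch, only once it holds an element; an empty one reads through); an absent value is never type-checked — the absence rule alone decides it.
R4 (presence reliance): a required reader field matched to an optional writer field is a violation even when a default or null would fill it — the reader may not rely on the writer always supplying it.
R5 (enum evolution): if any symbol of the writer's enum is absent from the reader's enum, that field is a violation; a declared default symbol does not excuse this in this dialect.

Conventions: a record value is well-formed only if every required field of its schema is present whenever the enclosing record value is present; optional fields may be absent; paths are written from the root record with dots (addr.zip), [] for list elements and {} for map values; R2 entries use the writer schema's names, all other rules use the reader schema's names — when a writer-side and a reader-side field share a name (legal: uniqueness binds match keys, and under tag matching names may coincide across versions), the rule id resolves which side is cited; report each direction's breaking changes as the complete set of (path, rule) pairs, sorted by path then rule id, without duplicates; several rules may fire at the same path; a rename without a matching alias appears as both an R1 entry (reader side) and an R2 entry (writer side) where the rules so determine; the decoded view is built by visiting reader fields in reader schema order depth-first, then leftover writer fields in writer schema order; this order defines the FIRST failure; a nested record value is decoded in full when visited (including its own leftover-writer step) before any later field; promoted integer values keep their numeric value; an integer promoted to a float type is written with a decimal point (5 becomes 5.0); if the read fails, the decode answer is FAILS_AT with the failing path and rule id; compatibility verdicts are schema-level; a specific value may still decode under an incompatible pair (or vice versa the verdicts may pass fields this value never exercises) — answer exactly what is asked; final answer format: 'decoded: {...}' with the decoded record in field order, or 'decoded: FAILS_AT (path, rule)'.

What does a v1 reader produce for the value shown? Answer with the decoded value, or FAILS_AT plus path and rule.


in Ticket below, arrows point writer -> reader
decoding the Ticket value with the v1 reader:
  channel := null (not supplied -> null)
  meta.retries := 3
  meta.country := "delta"
  writer meta.quantity: unmatched, discarded
  writer meta.signature: unmatched, discarded
  attempts := 40
  price := -0.5
  seq := 1
  enabled := true
  avatar := 0x00
  => decoded: {"channel": null, "meta": {"retries": 3, "country": "delta"}, "attempts": 40, "price": -0.5, "seq": 1, "enabled": true, "avatar": 0x00}
remaining Ticket differences; none change what is asked:
  added field quantity to record Contact: required int64, tag 3, default 250 (in v2 it sits immediately before country) -> fires no rule on Ticket under this dialect and leaves the result unchanged
  added field signature to record Contact: optional bytes, tag 27 (in v2 it sits immediately before country) -> fires no rule on Ticket under this dialect and leaves the result unchanged
  enum Channel (field channel in record Ticket): symbol GUEST added -> schema-level compatibility only; this Ticket value's decode is unchanged

decoded: {"channel": null, "meta": {"retries": 3, "country": "delta"}, "attempts": 40, "price": -0.5, "seq": 1, "enabled": true, "avatar": 0x00}


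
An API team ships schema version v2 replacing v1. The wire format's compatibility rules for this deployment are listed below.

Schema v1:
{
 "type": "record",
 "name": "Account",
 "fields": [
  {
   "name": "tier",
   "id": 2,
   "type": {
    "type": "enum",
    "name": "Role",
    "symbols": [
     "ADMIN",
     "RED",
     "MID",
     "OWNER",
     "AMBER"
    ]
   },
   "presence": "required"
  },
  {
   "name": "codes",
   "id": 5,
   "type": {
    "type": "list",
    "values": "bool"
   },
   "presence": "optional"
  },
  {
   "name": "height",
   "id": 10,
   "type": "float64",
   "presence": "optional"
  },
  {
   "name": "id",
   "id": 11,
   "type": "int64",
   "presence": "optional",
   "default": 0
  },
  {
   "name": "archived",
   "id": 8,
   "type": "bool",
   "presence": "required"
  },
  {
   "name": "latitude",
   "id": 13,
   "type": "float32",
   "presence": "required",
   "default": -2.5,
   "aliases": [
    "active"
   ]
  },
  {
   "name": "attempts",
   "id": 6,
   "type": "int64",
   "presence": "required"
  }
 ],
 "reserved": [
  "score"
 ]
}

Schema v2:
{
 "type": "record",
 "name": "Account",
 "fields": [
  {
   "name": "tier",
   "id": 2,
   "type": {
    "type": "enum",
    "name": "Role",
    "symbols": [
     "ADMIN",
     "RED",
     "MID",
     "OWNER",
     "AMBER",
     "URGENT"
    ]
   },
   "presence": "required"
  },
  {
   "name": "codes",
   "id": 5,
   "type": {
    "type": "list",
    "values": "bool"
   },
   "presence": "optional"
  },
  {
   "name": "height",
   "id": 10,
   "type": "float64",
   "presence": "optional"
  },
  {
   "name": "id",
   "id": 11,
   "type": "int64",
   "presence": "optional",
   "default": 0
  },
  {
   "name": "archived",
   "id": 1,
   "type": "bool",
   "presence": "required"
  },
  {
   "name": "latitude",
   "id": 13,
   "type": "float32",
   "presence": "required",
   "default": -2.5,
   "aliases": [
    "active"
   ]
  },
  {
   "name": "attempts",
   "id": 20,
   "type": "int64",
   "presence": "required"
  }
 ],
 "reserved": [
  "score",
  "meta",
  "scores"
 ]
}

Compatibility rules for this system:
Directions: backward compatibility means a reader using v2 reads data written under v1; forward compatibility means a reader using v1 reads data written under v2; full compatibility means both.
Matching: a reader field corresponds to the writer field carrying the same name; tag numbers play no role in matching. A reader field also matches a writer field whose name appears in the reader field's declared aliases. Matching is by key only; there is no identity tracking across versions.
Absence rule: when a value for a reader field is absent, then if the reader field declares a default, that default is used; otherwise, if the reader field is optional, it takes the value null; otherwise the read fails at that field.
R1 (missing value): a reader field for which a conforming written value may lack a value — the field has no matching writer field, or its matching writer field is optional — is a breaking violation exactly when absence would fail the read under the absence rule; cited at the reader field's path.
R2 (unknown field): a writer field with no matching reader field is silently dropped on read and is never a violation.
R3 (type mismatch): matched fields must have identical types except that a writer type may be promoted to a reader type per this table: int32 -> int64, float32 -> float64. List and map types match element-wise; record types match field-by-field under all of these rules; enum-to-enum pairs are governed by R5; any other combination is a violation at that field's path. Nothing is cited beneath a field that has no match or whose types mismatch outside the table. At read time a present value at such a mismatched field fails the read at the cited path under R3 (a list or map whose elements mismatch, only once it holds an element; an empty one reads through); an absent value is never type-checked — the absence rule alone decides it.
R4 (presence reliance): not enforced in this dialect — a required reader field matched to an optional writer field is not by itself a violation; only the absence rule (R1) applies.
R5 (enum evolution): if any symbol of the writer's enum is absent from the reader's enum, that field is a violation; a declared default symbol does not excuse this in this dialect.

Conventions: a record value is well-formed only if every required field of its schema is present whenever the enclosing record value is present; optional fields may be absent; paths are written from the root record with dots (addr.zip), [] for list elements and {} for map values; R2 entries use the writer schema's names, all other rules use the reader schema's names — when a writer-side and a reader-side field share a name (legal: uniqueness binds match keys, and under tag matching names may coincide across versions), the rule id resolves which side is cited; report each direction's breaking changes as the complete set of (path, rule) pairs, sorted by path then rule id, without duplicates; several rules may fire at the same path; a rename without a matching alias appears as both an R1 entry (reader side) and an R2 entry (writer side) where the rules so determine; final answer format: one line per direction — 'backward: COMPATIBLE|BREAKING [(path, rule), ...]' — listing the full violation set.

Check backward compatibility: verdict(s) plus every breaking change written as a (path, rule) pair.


backward: COMPATIBLE []

in Account below, arrows point writer -> reader
backward on Account — v2 reading data written by v1:
  tier: Role -> Role, writer required; from tier
  codes: list<bool> -> list<bool>, writer optional; from codes
  height: float64 -> float64, writer optional; from height
  id: int64 -> int64, writer optional; from id
  archived: bool -> bool, writer required; from archived
  latitude: float32 -> float32, writer required; from latitude
  attempts: int64 -> int64, writer required; from attempts
  => no violations; backward on Account: COMPATIBLE
the other Account changes do not affect what is asked:
  field attempts in record Account: tag 6 changed to 20 -> fires no rule on Account, leaving the asked answer as it is
  field archived in record Account: tag 8 changed to 1 -> fires no rule on Account, leaving the asked answer as it is
  enum Role (field tier in record Account): symbol URGENT added -> affects forward compatibility only, which is not asked


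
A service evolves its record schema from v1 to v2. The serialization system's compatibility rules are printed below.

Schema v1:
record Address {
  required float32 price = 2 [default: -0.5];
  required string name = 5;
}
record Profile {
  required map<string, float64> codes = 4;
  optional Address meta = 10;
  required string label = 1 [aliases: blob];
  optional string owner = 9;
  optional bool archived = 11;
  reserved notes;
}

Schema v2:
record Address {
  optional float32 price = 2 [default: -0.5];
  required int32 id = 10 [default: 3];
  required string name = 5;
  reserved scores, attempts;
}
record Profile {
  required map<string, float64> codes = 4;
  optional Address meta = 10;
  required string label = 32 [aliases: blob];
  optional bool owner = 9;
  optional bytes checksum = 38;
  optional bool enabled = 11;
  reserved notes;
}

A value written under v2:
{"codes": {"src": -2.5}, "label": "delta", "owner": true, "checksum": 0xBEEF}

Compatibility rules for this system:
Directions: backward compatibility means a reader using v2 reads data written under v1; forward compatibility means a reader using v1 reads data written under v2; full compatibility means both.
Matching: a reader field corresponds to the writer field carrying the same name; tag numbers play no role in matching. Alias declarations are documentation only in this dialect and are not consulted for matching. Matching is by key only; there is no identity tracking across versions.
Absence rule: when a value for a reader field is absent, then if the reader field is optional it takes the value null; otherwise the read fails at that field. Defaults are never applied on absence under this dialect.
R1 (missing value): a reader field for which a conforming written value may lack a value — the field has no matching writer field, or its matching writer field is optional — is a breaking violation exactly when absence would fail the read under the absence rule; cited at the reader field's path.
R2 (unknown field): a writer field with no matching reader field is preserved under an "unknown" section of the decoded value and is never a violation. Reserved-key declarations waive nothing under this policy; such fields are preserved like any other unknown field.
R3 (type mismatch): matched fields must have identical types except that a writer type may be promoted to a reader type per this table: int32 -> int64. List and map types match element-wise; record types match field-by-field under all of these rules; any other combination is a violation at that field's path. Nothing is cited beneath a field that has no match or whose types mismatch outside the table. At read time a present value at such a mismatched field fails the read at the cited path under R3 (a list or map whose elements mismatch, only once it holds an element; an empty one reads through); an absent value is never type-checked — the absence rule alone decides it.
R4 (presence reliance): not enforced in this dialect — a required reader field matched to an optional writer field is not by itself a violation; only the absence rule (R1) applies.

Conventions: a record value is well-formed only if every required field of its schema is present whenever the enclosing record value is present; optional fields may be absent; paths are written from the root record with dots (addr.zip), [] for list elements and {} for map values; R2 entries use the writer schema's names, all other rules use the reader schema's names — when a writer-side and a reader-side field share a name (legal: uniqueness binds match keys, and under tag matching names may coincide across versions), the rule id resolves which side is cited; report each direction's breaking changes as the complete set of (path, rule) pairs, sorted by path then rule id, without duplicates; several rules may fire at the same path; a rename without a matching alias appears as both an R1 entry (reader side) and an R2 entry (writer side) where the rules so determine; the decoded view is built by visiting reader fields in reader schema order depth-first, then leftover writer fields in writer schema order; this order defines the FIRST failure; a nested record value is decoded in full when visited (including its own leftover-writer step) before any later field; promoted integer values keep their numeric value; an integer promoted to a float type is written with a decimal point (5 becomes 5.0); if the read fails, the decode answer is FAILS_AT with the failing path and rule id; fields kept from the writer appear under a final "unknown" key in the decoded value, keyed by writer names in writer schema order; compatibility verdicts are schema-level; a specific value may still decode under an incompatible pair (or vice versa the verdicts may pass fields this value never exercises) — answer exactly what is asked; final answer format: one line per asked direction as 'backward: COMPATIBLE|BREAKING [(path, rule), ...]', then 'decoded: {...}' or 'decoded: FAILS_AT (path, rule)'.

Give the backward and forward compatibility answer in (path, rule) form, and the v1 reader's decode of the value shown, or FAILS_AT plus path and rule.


backward: BREAKING [(meta.id, R1), (owner, R3)]; forward: BREAKING [(meta.price, R1), (owner, R3)]; decoded: FAILS_AT (owner, R3)

in Profile below, arrows point writer -> reader
backward analysis of Profile with v2 as reader and v1 as writer:
  codes <- codes (map<string, float64> -> map<string, float64>, writer required)
  meta <- meta (Address -> Address, writer optional)
  label <- label (string -> string, writer required)
  owner <- owner (string -> bool, writer optional)
  checksum has no writer counterpart
  enabled has no writer counterpart
  leftover writer field: archived
  meta.price <- meta.price (float32 -> float32, writer required)
  meta.id has no writer counterpart
  meta.name <- meta.name (string -> string, writer required)
  breaking: (meta.id, R1)
  breaking: (owner, R3)
  => backward: BREAKING (2)
forward analysis of Profile with v1 as reader and v2 as writer:
  codes <- codes (map<string, float64> -> map<string, float64>, writer required)
  meta <- meta (Address -> Address, writer optional)
  label <- label (string -> string, writer required)
  owner <- owner (bool -> string, writer optional)
  archived has no writer counterpart
  leftover writer field: checksum
  leftover writer field: enabled
  meta.price <- meta.price (float32 -> float32, writer optional)
  meta.name <- meta.name (string -> string, writer required)
  leftover writer field: meta.id
  breaking: (meta.price, R1)
  breaking: (owner, R3)
  => forward: BREAKING (2)
decode walk for Profile under reader schema v1:
  codes := {"src": -2.5}
  meta := null (absent, optional -> null)
  label := "delta"
  read fails at owner under R3
  => FAILS_AT (owner, R3)


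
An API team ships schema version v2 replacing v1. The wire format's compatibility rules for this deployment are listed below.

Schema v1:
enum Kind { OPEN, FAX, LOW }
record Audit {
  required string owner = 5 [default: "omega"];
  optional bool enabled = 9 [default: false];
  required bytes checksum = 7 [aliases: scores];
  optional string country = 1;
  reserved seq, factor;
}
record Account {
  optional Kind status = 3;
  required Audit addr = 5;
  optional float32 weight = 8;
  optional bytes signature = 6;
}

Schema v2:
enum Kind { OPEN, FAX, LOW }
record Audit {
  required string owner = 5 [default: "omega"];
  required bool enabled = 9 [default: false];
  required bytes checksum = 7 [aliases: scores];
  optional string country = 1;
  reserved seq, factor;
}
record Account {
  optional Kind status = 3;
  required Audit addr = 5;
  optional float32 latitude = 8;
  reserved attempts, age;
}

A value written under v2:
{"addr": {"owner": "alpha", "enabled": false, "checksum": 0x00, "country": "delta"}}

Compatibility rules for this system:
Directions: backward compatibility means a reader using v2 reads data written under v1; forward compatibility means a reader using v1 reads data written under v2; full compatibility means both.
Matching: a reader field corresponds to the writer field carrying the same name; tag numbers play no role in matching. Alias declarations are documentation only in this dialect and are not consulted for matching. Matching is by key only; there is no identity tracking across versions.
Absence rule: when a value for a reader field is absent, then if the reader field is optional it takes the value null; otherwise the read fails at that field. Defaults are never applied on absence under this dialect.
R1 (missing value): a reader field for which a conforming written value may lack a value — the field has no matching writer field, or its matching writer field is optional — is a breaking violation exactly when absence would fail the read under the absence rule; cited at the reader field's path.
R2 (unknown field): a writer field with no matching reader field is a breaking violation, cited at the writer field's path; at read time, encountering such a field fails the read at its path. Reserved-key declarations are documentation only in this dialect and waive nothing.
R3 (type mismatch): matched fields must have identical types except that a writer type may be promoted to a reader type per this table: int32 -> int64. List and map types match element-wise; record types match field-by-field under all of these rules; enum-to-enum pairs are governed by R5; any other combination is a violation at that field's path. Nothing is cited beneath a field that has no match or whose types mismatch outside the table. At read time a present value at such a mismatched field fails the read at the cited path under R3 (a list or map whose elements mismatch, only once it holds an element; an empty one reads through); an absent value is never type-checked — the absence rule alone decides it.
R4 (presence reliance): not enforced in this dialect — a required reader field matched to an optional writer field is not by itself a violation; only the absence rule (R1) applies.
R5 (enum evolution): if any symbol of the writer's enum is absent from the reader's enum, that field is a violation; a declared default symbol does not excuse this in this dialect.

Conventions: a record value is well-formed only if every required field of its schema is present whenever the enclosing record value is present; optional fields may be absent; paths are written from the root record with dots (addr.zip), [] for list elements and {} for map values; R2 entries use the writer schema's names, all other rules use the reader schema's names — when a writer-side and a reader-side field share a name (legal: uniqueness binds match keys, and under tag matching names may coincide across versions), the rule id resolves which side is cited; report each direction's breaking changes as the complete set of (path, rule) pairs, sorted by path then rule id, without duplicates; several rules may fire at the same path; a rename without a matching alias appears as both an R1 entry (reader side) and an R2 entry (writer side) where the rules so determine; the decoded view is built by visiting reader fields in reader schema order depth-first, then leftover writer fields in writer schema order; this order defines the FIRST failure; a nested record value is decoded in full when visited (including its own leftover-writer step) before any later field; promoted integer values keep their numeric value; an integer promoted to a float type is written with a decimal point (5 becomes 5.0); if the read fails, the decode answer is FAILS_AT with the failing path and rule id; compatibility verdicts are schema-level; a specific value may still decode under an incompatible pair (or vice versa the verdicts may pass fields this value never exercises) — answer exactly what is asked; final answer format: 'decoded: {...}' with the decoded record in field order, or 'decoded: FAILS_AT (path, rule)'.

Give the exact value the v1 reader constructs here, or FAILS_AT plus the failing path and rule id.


decoded: {"status": null, "addr": {"owner": "alpha", "enabled": false, "checksum": 0x00, "country": "delta"}, "weight": null, "signature": null}

each type pair in Account: writer, then reader
decode (reader v1):
  status := null (absent, optional -> null)
  addr.owner := "alpha"
  addr.enabled := false
  addr.checksum := 0x00
  addr.country := "delta"
  weight := null (absent, optional -> null)
  signature := null (absent, optional -> null)
  => decoded: {"status": null, "addr": {"owner": "alpha", "enabled": false, "checksum": 0x00, "country": "delta"}, "weight": null, "signature": null}
the rest of the Account diff is inert for this question:
  removed field signature from record Account -> shifts the Account verdicts, not this decode
  field enabled in record Audit: optional changed to required -> shifts the Account verdicts, not this decode
  renamed field weight to latitude in record Account -> shifts the Account verdicts, not this decode


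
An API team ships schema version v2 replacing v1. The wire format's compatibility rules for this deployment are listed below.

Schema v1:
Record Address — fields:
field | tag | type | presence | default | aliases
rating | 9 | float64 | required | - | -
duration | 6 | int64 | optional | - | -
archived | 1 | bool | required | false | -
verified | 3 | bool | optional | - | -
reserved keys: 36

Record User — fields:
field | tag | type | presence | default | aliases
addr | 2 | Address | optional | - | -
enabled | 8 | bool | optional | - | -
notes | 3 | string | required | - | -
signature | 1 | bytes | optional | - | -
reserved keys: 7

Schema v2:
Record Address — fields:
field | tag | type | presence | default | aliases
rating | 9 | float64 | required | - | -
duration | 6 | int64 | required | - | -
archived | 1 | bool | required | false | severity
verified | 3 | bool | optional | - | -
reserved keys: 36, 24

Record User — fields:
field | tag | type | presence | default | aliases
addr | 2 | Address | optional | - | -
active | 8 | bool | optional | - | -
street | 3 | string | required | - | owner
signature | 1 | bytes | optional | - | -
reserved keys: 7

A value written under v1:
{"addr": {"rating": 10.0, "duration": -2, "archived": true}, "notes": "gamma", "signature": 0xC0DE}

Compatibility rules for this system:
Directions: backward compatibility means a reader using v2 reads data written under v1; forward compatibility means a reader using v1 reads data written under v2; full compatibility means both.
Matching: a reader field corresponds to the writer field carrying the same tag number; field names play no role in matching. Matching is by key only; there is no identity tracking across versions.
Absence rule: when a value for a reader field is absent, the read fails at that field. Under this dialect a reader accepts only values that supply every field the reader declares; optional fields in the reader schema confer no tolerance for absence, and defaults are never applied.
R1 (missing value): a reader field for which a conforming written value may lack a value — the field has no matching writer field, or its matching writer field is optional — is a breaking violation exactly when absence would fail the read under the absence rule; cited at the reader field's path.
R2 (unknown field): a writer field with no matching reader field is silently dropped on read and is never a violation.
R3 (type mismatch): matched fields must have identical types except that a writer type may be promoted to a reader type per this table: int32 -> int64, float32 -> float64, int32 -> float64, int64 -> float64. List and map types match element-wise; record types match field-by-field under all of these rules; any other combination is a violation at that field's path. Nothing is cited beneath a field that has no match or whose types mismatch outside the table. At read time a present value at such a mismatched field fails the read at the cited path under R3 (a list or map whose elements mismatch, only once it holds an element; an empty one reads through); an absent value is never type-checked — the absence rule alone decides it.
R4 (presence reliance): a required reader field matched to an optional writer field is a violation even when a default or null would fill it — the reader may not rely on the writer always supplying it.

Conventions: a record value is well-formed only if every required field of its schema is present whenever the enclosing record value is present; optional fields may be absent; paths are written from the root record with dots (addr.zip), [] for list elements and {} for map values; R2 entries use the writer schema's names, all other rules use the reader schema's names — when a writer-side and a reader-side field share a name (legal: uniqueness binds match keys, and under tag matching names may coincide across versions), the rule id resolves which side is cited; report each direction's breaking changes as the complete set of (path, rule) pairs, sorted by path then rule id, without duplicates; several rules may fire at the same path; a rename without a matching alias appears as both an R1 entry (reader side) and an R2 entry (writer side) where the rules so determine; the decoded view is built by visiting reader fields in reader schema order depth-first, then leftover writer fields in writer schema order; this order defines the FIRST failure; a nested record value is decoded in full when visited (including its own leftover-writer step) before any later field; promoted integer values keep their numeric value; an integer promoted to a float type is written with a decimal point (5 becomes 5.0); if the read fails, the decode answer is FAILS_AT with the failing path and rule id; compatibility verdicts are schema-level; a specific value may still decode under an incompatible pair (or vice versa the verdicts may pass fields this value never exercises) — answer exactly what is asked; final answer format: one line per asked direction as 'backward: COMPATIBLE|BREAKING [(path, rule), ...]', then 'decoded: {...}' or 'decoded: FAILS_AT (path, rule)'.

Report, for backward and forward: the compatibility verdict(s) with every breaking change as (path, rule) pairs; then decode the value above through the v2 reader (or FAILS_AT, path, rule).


in User below, arrows point writer -> reader
checking backward for User: reader v2 against writer v1:
  Address -> Address, writer optional: addr aligns to addr
  bool -> bool, writer optional: active aligns to enabled
  string -> string, writer required: street aligns to notes
  bytes -> bytes, writer optional: signature aligns to signature
  float64 -> float64, writer required: addr.rating aligns to addr.rating
  int64 -> int64, writer optional: addr.duration aligns to addr.duration
  bool -> bool, writer required: addr.archived aligns to addr.archived
  bool -> bool, writer optional: addr.verified aligns to addr.verified
  rule R1 violated at active
  rule R1 violated at addr
  rule R1 violated at addr.duration
  rule R4 violated at addr.duration
  rule R1 violated at addr.verified
  rule R1 violated at signature
  => 6 violation(s): backward is BREAKING for User
checking forward for User: reader v1 against writer v2:
  Address -> Address, writer optional: addr aligns to addr
  bool -> bool, writer optional: enabled aligns to active
  string -> string, writer required: notes aligns to street
  bytes -> bytes, writer optional: signature aligns to signature
  float64 -> float64, writer required: addr.rating aligns to addr.rating
  int64 -> int64, writer required: addr.duration aligns to addr.duration
  bool -> bool, writer required: addr.archived aligns to addr.archived
  bool -> bool, writer optional: addr.verified aligns to addr.verified
  rule R1 violated at addr
  rule R1 violated at addr.verified
  rule R1 violated at enabled
  rule R1 violated at signature
  => 4 violation(s): forward is BREAKING for User
decode walk for User under reader schema v2:
  addr.rating := 10.0
  addr.duration := -2
  addr.archived := true
  read fails at addr.verified under R1 (no fill)
  => FAILS_AT (addr.verified, R1)

backward: BREAKING [(active, R1), (addr, R1), (addr.duration, R1), (addr.duration, R4), (addr.verified, R1), (signature, R1)]; forward: BREAKING [(addr, R1), (addr.verified, R1), (enabled, R1), (signature, R1)]; decoded: FAILS_AT (addr.verified, R1)


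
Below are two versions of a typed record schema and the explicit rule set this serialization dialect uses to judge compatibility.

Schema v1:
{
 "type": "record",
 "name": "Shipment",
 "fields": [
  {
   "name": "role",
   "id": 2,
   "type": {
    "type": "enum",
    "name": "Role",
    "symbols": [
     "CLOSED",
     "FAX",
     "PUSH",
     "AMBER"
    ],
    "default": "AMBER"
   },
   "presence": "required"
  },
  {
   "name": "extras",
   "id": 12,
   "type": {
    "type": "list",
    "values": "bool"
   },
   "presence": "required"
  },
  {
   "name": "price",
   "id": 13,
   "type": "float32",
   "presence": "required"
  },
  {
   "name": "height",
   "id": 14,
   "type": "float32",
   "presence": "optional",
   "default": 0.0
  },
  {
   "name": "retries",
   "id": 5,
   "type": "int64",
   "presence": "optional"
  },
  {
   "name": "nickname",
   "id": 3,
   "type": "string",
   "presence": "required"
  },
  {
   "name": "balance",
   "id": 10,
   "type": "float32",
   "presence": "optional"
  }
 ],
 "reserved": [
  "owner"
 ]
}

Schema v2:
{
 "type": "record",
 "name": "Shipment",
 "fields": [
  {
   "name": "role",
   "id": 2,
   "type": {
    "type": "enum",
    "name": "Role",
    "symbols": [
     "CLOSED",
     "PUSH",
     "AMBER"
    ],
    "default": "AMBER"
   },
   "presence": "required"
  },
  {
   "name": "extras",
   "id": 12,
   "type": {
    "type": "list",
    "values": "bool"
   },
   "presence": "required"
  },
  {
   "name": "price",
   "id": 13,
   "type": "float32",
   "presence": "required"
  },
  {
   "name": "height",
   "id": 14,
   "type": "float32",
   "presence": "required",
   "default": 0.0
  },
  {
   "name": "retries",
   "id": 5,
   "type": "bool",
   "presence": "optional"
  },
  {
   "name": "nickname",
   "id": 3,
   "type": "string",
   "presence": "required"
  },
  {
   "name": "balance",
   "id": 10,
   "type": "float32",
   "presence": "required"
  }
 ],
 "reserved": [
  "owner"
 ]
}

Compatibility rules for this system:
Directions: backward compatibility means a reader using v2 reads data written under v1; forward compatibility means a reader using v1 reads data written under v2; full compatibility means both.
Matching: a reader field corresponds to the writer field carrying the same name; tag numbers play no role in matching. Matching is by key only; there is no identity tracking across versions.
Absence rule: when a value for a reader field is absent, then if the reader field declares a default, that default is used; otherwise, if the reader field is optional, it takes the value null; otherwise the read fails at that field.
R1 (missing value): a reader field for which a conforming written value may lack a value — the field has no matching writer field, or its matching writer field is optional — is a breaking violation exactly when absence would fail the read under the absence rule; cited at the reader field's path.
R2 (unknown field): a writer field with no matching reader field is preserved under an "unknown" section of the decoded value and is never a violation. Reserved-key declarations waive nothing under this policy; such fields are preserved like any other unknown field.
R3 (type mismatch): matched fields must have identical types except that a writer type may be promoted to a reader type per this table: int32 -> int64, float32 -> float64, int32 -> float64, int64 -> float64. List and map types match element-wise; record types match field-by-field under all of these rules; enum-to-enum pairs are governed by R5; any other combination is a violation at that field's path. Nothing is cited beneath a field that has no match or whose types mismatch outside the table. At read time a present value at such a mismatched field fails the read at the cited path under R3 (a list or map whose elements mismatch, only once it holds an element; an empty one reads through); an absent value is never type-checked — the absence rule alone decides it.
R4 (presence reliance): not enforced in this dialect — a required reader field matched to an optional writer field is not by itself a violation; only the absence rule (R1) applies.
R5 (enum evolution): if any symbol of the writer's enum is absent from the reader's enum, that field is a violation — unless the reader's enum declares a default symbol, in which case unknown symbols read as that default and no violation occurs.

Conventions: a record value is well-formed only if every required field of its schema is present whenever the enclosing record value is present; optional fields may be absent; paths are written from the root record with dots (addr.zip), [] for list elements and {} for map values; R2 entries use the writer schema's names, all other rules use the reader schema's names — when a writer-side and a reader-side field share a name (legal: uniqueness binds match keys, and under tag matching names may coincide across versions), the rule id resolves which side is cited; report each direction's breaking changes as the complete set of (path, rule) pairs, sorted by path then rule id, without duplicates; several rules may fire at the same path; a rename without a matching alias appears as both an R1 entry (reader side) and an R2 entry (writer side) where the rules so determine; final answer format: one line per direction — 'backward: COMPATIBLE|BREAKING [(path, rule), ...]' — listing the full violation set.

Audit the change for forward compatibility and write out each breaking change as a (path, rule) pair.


arrows below run writer -> reader for Shipment
checking forward for Shipment: reader v1 against writer v2:
  Role -> Role, writer required: role aligns to role
  list<bool> -> list<bool>, writer required: extras aligns to extras
  float32 -> float32, writer required: price aligns to price
  float32 -> float32, writer required: height aligns to height
  bool -> int64, writer optional: retries aligns to retries
  string -> string, writer required: nickname aligns to nickname
  float32 -> float32, writer required: balance aligns to balance
  breaking: (retries, R3)
  => 1 violation(s): forward is BREAKING for Shipment
the rest of the Shipment diff is inert for this question:
  field balance in record Shipment: optional changed to required -> fires only in the backward direction of Shipment, which is not asked here
  enum Role (field role in record Shipment): symbol FAX removed -> fires no rule on Shipment, leaving the asked answer as it is
  field height in record Shipment: optional changed to required -> fires no rule on Shipment, leaving the asked answer as it is

forward: BREAKING [(retries, R3)]
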